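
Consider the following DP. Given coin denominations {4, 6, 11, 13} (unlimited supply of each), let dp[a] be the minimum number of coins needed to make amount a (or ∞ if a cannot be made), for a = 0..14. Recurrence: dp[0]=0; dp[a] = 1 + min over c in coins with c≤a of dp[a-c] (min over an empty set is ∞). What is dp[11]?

 a  0  1  2  3  4  5  6  7  8  9 10 11 12 13 14
dp  0  -  -  -  1  -  1  -  2  -  2  1  2  1  3
(- denotes ∞ / unreachable)

1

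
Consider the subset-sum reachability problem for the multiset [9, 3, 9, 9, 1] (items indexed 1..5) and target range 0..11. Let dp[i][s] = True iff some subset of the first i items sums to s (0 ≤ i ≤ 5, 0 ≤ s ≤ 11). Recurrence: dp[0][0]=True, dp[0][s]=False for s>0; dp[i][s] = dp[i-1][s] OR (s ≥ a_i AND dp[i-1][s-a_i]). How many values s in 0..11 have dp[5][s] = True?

i\s   0   1   2   3   4   5   6   7   8   9  10  11
  0   T   F   F   F   F   F   F   F   F   F   F   F
  1   T   F   F   F   F   F   F   F   F   T   F   F
  2   T   F   F   T   F   F   F   F   F   T   F   F
  3   T   F   F   T   F   F   F   F   F   T   F   F
  4   T   F   F   T   F   F   F   F   F   T   F   F
  5   T   T   F   T   T   F   F   F   F   T   T   F

6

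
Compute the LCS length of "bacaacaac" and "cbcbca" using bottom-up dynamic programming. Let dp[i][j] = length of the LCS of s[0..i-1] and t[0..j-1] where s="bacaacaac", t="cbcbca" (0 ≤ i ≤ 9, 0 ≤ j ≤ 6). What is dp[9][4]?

   ''  c  b  c  b  c  a
''  0  0  0  0  0  0  0
 b  0  0  1  1  1  1  1
 a  0  0  1  1  1  1  2
 c  0  1  1  2  2  2  2
 a  0  1  1  2  2  2  3
 a  0  1  1  2  2  2  3
 c  0  1  1  2  2  3  3
 a  0  1  1  2  2  3  4
 a  0  1  1  2  2  3  4
 c  0  1  1  2  2  3  4

2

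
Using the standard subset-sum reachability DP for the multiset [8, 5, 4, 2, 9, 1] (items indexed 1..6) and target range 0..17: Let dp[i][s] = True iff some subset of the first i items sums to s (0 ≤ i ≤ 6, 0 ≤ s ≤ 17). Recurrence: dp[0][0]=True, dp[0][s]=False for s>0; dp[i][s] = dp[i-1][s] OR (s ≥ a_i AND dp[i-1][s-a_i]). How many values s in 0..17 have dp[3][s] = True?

i\s   0   1   2   3   4   5   6   7   8   9  10  11  12  13  14  15  16  17
  0   T   F   F   F   F   F   F   F   F   F   F   F   F   F   F   F   F   F
  1   T   F   F   F   F   F   F   F   T   F   F   F   F   F   F   F   F   F
  2   T   F   F   F   F   T   F   F   T   F   F   F   F   T   F   F   F   F
  3   T   F   F   F   T   T   F   F   T   T   F   F   T   T   F   F   F   T
  4   T   F   T   F   T   T   T   T   T   T   T   T   T   T   T   T   F   T
  5   T   F   T   F   T   T   T   T   T   T   T   T   T   T   T   T   T   T
  6   T   T   T   T   T   T   T   T   T   T   T   T   T   T   T   T   T   T

8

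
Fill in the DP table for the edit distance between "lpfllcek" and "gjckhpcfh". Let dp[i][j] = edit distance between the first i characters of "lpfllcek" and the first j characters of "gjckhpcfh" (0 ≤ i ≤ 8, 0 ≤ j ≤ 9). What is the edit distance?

8

   ''  g  j  c  k  h  p  c  f  h
''  0  1  2  3  4  5  6  7  8  9
 l  1  1  2  3  4  5  6  7  8  9
 p  2  2  2  3  4  5  5  6  7  8
 f  3  3  3  3  4  5  6  6  6  7
 l  4  4  4  4  4  5  6  7  7  7
 l  5  5  5  5  5  5  6  7  8  8
 c  6  6  6  5  6  6  6  6  7  8
 e  7  7  7  6  6  7  7  7  7  8
 k  8  8  8  7  6  7  8  8  8  8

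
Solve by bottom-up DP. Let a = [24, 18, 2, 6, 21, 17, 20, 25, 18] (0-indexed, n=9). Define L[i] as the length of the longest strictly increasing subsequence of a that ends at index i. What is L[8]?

   i    0    1    2    3    4    5    6    7    8
a[i]   24   18    2    6   21   17   20   25   18
L[i]    1    1    1    2    3    3    4    5    4

4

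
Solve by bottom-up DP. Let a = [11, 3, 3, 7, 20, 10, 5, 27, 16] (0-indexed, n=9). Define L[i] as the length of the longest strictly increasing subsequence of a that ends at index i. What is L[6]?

2

   i    0    1    2    3    4    5    6    7    8
a[i]   11    3    3    7   20   10    5   27   16
L[i]    1    1    1    2    3    3    2    4    4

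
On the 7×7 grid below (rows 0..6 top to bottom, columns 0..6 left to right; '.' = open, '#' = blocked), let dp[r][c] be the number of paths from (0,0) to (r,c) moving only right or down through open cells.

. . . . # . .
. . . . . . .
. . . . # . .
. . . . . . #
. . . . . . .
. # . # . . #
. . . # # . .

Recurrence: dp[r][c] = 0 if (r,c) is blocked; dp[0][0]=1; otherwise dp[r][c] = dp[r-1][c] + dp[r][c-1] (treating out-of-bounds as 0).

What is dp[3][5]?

24

r\c   0   1   2   3   4   5   6
  0   1   1   1   1   0   0   0
  1   1   2   3   4   4   4   4
  2   1   3   6  10   0   4   8
  3   1   4  10  20  20  24   0
  4   1   5  15  35  55  79  79
  5   1   0  15   0  55 134   0
  6   1   1  16   0   0 134 134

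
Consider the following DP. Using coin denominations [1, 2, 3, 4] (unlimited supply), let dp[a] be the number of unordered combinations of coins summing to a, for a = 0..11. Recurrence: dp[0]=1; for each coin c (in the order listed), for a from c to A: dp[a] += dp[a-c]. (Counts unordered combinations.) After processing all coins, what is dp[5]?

after  coin     0     1     2     3     4     5     6     7     8     9    10    11
          1     1     1     1     1     1     1     1     1     1     1     1     1
          2     1     1     2     2     3     3     4     4     5     5     6     6
          3     1     1     2     3     4     5     7     8    10    12    14    16
          4     1     1     2     3     5     6     9    11    15    18    23    27

6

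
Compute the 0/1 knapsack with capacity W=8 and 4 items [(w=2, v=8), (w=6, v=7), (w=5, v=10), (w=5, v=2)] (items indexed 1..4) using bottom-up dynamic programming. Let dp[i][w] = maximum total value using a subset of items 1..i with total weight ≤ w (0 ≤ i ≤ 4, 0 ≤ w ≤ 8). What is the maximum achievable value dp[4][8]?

18

i\w   0   1   2   3   4   5   6   7   8
  0   0   0   0   0   0   0   0   0   0
  1   0   0   8   8   8   8   8   8   8
  2   0   0   8   8   8   8   8   8  15
  3   0   0   8   8   8  10  10  18  18
  4   0   0   8   8   8  10  10  18  18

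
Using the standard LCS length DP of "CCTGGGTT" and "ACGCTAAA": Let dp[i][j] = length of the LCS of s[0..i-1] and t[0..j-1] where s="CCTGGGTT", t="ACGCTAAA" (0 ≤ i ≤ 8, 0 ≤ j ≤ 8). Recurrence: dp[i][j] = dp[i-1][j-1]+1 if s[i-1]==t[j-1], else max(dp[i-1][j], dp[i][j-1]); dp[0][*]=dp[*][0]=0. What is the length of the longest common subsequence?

3

   ''  A  C  G  C  T  A  A  A
''  0  0  0  0  0  0  0  0  0
 C  0  0  1  1  1  1  1  1  1
 C  0  0  1  1  2  2  2  2  2
 T  0  0  1  1  2  3  3  3  3
 G  0  0  1  2  2  3  3  3  3
 G  0  0  1  2  2  3  3  3  3
 G  0  0  1  2  2  3  3  3  3
 T  0  0  1  2  2  3  3  3  3
 T  0  0  1  2  2  3  3  3  3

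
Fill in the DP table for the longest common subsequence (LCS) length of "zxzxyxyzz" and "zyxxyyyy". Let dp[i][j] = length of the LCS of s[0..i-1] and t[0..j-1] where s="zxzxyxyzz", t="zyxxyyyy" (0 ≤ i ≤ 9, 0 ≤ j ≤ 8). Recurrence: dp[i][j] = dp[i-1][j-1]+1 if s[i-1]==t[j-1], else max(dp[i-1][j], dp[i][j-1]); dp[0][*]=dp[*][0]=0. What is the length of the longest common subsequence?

5

   ''  z  y  x  x  y  y  y  y
''  0  0  0  0  0  0  0  0  0
 z  0  1  1  1  1  1  1  1  1
 x  0  1  1  2  2  2  2  2  2
 z  0  1  1  2  2  2  2  2  2
 x  0  1  1  2  3  3  3  3  3
 y  0  1  2  2  3  4  4  4  4
 x  0  1  2  3  3  4  4  4  4
 y  0  1  2  3  3  4  5  5  5
 z  0  1  2  3  3  4  5  5  5
 z  0  1  2  3  3  4  5  5  5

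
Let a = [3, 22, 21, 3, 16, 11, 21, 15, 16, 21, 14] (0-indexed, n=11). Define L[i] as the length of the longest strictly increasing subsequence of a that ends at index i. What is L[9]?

   i    0    1    2    3    4    5    6    7    8    9   10
a[i]    3   22   21    3   16   11   21   15   16   21   14
L[i]    1    2    2    1    2    2    3    3    4    5    3

5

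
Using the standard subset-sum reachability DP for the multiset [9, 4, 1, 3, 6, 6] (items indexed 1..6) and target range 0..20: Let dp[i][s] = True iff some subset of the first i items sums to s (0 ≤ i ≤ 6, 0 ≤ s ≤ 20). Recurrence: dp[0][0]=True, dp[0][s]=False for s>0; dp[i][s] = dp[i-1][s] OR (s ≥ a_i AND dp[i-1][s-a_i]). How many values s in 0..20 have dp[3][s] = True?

i\s   0   1   2   3   4   5   6   7   8   9  10  11  12  13  14  15  16  17  18  19  20
  0   T   F   F   F   F   F   F   F   F   F   F   F   F   F   F   F   F   F   F   F   F
  1   T   F   F   F   F   F   F   F   F   T   F   F   F   F   F   F   F   F   F   F   F
  2   T   F   F   F   T   F   F   F   F   T   F   F   F   T   F   F   F   F   F   F   F
  3   T   T   F   F   T   T   F   F   F   T   T   F   F   T   T   F   F   F   F   F   F
  4   T   T   F   T   T   T   F   T   T   T   T   F   T   T   T   F   T   T   F   F   F
  5   T   T   F   T   T   T   T   T   T   T   T   T   T   T   T   T   T   T   T   T   T
  6   T   T   F   T   T   T   T   T   T   T   T   T   T   T   T   T   T   T   T   T   T

8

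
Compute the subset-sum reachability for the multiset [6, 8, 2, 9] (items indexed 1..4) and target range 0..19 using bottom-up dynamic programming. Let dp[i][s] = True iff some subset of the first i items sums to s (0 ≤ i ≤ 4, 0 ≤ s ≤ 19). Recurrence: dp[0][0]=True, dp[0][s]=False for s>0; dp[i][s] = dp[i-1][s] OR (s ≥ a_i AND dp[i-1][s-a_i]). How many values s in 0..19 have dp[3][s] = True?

i\s   0   1   2   3   4   5   6   7   8   9  10  11  12  13  14  15  16  17  18  19
  0   T   F   F   F   F   F   F   F   F   F   F   F   F   F   F   F   F   F   F   F
  1   T   F   F   F   F   F   T   F   F   F   F   F   F   F   F   F   F   F   F   F
  2   T   F   F   F   F   F   T   F   T   F   F   F   F   F   T   F   F   F   F   F
  3   T   F   T   F   F   F   T   F   T   F   T   F   F   F   T   F   T   F   F   F
  4   T   F   T   F   F   F   T   F   T   T   T   T   F   F   T   T   T   T   F   T

7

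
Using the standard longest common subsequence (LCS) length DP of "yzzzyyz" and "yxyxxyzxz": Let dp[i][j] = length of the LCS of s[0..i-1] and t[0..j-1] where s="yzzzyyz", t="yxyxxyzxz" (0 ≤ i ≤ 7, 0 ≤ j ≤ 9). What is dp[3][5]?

   ''  y  x  y  x  x  y  z  x  z
''  0  0  0  0  0  0  0  0  0  0
 y  0  1  1  1  1  1  1  1  1  1
 z  0  1  1  1  1  1  1  2  2  2
 z  0  1  1  1  1  1  1  2  2  3
 z  0  1  1  1  1  1  1  2  2  3
 y  0  1  1  2  2  2  2  2  2  3
 y  0  1  1  2  2  2  3  3  3  3
 z  0  1  1  2  2  2  3  4  4  4

1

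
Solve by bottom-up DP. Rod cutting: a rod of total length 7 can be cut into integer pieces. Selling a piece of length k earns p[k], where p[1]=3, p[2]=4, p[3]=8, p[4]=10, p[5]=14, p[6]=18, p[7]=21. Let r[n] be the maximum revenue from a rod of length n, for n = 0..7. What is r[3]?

   n    0    1    2    3    4    5    6    7
r[n]    0    3    6    9   12   15   18   21

9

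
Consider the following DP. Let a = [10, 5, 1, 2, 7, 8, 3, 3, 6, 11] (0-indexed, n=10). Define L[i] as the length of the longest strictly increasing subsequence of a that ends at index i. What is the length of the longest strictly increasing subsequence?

5

   i    0    1    2    3    4    5    6    7    8    9
a[i]   10    5    1    2    7    8    3    3    6   11
L[i]    1    1    1    2    3    4    3    3    4    5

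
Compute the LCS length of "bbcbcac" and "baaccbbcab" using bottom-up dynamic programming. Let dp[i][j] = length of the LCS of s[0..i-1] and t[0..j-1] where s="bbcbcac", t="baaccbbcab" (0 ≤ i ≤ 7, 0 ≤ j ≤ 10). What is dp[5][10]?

4

   ''  b  a  a  c  c  b  b  c  a  b
''  0  0  0  0  0  0  0  0  0  0  0
 b  0  1  1  1  1  1  1  1  1  1  1
 b  0  1  1  1  1  1  2  2  2  2  2
 c  0  1  1  1  2  2  2  2  3  3  3
 b  0  1  1  1  2  2  3  3  3  3  4
 c  0  1  1  1  2  3  3  3  4  4  4
 a  0  1  2  2  2  3  3  3  4  5  5
 c  0  1  2  2  3  3  3  3  4  5  5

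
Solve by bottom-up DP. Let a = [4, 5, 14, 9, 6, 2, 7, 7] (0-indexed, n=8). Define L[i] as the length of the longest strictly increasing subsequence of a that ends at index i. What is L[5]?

1

   i    0    1    2    3    4    5    6    7
a[i]    4    5   14    9    6    2    7    7
L[i]    1    2    3    3    3    1    4    4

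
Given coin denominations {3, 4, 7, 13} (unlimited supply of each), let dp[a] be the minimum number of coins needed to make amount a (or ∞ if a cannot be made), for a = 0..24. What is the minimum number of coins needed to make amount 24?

 a  0  1  2  3  4  5  6  7  8  9 10 11 12 13 14 15 16 17 18 19 20 21 22 23 24
dp  0  -  -  1  1  -  2  1  2  3  2  2  3  1  2  3  2  2  3  3  2  3  4  3  3
(- denotes ∞ / unreachable)

3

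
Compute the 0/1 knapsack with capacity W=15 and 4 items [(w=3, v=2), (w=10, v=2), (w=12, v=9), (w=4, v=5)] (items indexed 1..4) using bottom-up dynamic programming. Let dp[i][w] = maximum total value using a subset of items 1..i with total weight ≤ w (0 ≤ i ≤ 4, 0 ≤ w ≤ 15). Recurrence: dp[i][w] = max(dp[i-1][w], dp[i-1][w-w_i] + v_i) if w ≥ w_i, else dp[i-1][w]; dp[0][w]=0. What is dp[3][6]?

2

i\w   0   1   2   3   4   5   6   7   8   9  10  11  12  13  14  15
  0   0   0   0   0   0   0   0   0   0   0   0   0   0   0   0   0
  1   0   0   0   2   2   2   2   2   2   2   2   2   2   2   2   2
  2   0   0   0   2   2   2   2   2   2   2   2   2   2   4   4   4
  3   0   0   0   2   2   2   2   2   2   2   2   2   9   9   9  11
  4   0   0   0   2   5   5   5   7   7   7   7   7   9   9   9  11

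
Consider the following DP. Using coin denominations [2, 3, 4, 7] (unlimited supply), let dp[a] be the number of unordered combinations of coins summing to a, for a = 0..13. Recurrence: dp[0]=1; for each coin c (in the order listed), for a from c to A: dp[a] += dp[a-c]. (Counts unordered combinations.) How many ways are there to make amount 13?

after  coin     0     1     2     3     4     5     6     7     8     9    10    11    12    13
          2     1     0     1     0     1     0     1     0     1     0     1     0     1     0
          3     1     0     1     1     1     1     2     1     2     2     2     2     3     2
          4     1     0     1     1     2     1     3     2     4     3     5     4     7     5
          7     1     0     1     1     2     1     3     3     4     4     6     6     8     8

8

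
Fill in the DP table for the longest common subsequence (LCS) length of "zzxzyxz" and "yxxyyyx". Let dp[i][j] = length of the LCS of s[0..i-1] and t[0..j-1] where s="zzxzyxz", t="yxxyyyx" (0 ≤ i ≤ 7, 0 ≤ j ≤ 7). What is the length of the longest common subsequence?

3

   ''  y  x  x  y  y  y  x
''  0  0  0  0  0  0  0  0
 z  0  0  0  0  0  0  0  0
 z  0  0  0  0  0  0  0  0
 x  0  0  1  1  1  1  1  1
 z  0  0  1  1  1  1  1  1
 y  0  1  1  1  2  2  2  2
 x  0  1  2  2  2  2  2  3
 z  0  1  2  2  2  2  2  3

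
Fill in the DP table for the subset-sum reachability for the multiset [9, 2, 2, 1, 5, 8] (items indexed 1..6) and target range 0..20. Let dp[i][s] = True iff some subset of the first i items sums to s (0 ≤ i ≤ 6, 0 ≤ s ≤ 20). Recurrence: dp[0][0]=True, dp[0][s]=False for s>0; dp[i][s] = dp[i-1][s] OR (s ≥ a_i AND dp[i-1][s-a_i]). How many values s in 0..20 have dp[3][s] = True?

6

i\s   0   1   2   3   4   5   6   7   8   9  10  11  12  13  14  15  16  17  18  19  20
  0   T   F   F   F   F   F   F   F   F   F   F   F   F   F   F   F   F   F   F   F   F
  1   T   F   F   F   F   F   F   F   F   T   F   F   F   F   F   F   F   F   F   F   F
  2   T   F   T   F   F   F   F   F   F   T   F   T   F   F   F   F   F   F   F   F   F
  3   T   F   T   F   T   F   F   F   F   T   F   T   F   T   F   F   F   F   F   F   F
  4   T   T   T   T   T   T   F   F   F   T   T   T   T   T   T   F   F   F   F   F   F
  5   T   T   T   T   T   T   T   T   T   T   T   T   T   T   T   T   T   T   T   T   F
  6   T   T   T   T   T   T   T   T   T   T   T   T   T   T   T   T   T   T   T   T   T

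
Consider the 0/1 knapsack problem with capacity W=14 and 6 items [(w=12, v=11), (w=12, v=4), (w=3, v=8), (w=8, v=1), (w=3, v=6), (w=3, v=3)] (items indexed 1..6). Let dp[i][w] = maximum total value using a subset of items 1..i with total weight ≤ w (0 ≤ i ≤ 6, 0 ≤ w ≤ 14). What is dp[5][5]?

i\w   0   1   2   3   4   5   6   7   8   9  10  11  12  13  14
  0   0   0   0   0   0   0   0   0   0   0   0   0   0   0   0
  1   0   0   0   0   0   0   0   0   0   0   0   0  11  11  11
  2   0   0   0   0   0   0   0   0   0   0   0   0  11  11  11
  3   0   0   0   8   8   8   8   8   8   8   8   8  11  11  11
  4   0   0   0   8   8   8   8   8   8   8   8   9  11  11  11
  5   0   0   0   8   8   8  14  14  14  14  14  14  14  14  15
  6   0   0   0   8   8   8  14  14  14  17  17  17  17  17  17

8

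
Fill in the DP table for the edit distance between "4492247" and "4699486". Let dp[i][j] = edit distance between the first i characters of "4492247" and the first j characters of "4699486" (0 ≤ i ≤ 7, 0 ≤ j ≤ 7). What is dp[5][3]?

   ''  4  6  9  9  4  8  6
''  0  1  2  3  4  5  6  7
 4  1  0  1  2  3  4  5  6
 4  2  1  1  2  3  3  4  5
 9  3  2  2  1  2  3  4  5
 2  4  3  3  2  2  3  4  5
 2  5  4  4  3  3  3  4  5
 4  6  5  5  4  4  3  4  5
 7  7  6  6  5  5  4  4  5

3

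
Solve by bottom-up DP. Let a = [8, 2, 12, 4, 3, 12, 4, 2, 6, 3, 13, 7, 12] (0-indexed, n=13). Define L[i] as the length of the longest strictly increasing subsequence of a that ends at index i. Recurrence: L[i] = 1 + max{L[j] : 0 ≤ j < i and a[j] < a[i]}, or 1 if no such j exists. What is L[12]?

   i    0    1    2    3    4    5    6    7    8    9   10   11   12
a[i]    8    2   12    4    3   12    4    2    6    3   13    7   12
L[i]    1    1    2    2    2    3    3    1    4    2    5    5    6

6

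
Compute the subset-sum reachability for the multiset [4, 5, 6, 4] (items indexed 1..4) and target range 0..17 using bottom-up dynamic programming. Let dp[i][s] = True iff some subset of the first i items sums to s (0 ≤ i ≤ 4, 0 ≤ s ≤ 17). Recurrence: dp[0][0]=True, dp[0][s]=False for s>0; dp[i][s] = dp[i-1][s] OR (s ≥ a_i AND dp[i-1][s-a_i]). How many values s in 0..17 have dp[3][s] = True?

8

i\s   0   1   2   3   4   5   6   7   8   9  10  11  12  13  14  15  16  17
  0   T   F   F   F   F   F   F   F   F   F   F   F   F   F   F   F   F   F
  1   T   F   F   F   T   F   F   F   F   F   F   F   F   F   F   F   F   F
  2   T   F   F   F   T   T   F   F   F   T   F   F   F   F   F   F   F   F
  3   T   F   F   F   T   T   T   F   F   T   T   T   F   F   F   T   F   F
  4   T   F   F   F   T   T   T   F   T   T   T   T   F   T   T   T   F   F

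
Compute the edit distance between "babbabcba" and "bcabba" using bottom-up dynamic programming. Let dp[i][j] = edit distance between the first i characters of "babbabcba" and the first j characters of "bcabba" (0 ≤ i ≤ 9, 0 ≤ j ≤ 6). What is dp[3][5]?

   ''  b  c  a  b  b  a
''  0  1  2  3  4  5  6
 b  1  0  1  2  3  4  5
 a  2  1  1  1  2  3  4
 b  3  2  2  2  1  2  3
 b  4  3  3  3  2  1  2
 a  5  4  4  3  3  2  1
 b  6  5  5  4  3  3  2
 c  7  6  5  5  4  4  3
 b  8  7  6  6  5  4  4
 a  9  8  7  6  6  5  4

2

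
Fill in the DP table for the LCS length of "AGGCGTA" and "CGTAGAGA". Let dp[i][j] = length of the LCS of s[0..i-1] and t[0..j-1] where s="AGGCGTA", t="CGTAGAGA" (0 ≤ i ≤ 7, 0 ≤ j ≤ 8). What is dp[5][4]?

2

   ''  C  G  T  A  G  A  G  A
''  0  0  0  0  0  0  0  0  0
 A  0  0  0  0  1  1  1  1  1
 G  0  0  1  1  1  2  2  2  2
 G  0  0  1  1  1  2  2  3  3
 C  0  1  1  1  1  2  2  3  3
 G  0  1  2  2  2  2  2  3  3
 T  0  1  2  3  3  3  3  3  3
 A  0  1  2  3  4  4  4  4  4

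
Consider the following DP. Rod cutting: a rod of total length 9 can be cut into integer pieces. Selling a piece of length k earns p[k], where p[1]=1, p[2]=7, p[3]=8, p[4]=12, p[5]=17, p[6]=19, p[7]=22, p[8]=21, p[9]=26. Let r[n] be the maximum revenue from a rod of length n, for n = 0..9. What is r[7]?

24

   n    0    1    2    3    4    5    6    7    8    9
r[n]    0    1    7    8   14   17   21   24   28   31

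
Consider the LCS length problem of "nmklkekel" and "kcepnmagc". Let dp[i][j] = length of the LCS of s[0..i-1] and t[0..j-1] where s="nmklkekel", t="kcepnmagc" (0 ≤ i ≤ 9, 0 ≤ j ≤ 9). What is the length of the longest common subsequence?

2

   ''  k  c  e  p  n  m  a  g  c
''  0  0  0  0  0  0  0  0  0  0
 n  0  0  0  0  0  1  1  1  1  1
 m  0  0  0  0  0  1  2  2  2  2
 k  0  1  1  1  1  1  2  2  2  2
 l  0  1  1  1  1  1  2  2  2  2
 k  0  1  1  1  1  1  2  2  2  2
 e  0  1  1  2  2  2  2  2  2  2
 k  0  1  1  2  2  2  2  2  2  2
 e  0  1  1  2  2  2  2  2  2  2
 l  0  1  1  2  2  2  2  2  2  2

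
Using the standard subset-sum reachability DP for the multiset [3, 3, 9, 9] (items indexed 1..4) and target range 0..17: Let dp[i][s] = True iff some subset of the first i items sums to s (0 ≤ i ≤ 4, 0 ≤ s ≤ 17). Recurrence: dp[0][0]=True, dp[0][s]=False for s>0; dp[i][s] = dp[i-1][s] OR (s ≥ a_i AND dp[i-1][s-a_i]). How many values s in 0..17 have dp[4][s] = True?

6

i\s   0   1   2   3   4   5   6   7   8   9  10  11  12  13  14  15  16  17
  0   T   F   F   F   F   F   F   F   F   F   F   F   F   F   F   F   F   F
  1   T   F   F   T   F   F   F   F   F   F   F   F   F   F   F   F   F   F
  2   T   F   F   T   F   F   T   F   F   F   F   F   F   F   F   F   F   F
  3   T   F   F   T   F   F   T   F   F   T   F   F   T   F   F   T   F   F
  4   T   F   F   T   F   F   T   F   F   T   F   F   T   F   F   T   F   F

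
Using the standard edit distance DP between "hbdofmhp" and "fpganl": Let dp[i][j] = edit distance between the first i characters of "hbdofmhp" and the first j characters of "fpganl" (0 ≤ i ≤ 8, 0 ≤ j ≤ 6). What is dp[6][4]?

   ''  f  p  g  a  n  l
''  0  1  2  3  4  5  6
 h  1  1  2  3  4  5  6
 b  2  2  2  3  4  5  6
 d  3  3  3  3  4  5  6
 o  4  4  4  4  4  5  6
 f  5  4  5  5  5  5  6
 m  6  5  5  6  6  6  6
 h  7  6  6  6  7  7  7
 p  8  7  6  7  7  8  8

6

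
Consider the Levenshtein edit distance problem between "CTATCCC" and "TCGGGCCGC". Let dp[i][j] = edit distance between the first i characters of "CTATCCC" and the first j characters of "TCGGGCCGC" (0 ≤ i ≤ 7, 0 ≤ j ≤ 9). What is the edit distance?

5

   ''  T  C  G  G  G  C  C  G  C
''  0  1  2  3  4  5  6  7  8  9
 C  1  1  1  2  3  4  5  6  7  8
 T  2  1  2  2  3  4  5  6  7  8
 A  3  2  2  3  3  4  5  6  7  8
 T  4  3  3  3  4  4  5  6  7  8
 C  5  4  3  4  4  5  4  5  6  7
 C  6  5  4  4  5  5  5  4  5  6
 C  7  6  5  5  5  6  5  5  5  5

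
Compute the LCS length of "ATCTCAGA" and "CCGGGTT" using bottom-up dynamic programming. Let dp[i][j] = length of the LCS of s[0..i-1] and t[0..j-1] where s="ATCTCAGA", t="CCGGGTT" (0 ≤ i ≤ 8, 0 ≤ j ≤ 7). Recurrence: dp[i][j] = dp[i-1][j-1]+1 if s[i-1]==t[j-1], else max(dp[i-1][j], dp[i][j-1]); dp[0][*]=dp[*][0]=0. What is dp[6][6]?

2

   ''  C  C  G  G  G  T  T
''  0  0  0  0  0  0  0  0
 A  0  0  0  0  0  0  0  0
 T  0  0  0  0  0  0  1  1
 C  0  1  1  1  1  1  1  1
 T  0  1  1  1  1  1  2  2
 C  0  1  2  2  2  2  2  2
 A  0  1  2  2  2  2  2  2
 G  0  1  2  3  3  3  3  3
 A  0  1  2  3  3  3  3  3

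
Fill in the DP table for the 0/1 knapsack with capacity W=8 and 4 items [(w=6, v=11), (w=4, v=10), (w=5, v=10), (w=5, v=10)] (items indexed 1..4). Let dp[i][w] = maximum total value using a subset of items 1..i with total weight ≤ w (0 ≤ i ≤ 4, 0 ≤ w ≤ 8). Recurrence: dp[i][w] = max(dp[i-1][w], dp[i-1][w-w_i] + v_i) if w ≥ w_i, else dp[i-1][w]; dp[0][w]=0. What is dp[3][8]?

11

i\w   0   1   2   3   4   5   6   7   8
  0   0   0   0   0   0   0   0   0   0
  1   0   0   0   0   0   0  11  11  11
  2   0   0   0   0  10  10  11  11  11
  3   0   0   0   0  10  10  11  11  11
  4   0   0   0   0  10  10  11  11  11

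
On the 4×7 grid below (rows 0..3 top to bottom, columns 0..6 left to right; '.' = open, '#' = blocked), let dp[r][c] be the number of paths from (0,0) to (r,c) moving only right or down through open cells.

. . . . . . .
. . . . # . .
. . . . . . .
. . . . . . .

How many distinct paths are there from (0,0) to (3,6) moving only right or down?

54

r\c   0   1   2   3   4   5   6
  0   1   1   1   1   1   1   1
  1   1   2   3   4   0   1   2
  2   1   3   6  10  10  11  13
  3   1   4  10  20  30  41  54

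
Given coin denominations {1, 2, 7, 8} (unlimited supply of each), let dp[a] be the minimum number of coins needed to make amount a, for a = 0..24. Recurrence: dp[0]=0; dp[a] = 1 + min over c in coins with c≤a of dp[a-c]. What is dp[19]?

4

 a  0  1  2  3  4  5  6  7  8  9 10 11 12 13 14 15 16 17 18 19 20 21 22 23 24
dp  0  1  1  2  2  3  3  1  1  2  2  3  3  4  2  2  2  3  3  4  4  3  3  3  3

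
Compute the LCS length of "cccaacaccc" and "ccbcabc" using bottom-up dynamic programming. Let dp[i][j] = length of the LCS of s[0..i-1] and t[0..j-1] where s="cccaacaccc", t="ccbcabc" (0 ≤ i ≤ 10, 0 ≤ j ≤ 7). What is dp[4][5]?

   ''  c  c  b  c  a  b  c
''  0  0  0  0  0  0  0  0
 c  0  1  1  1  1  1  1  1
 c  0  1  2  2  2  2  2  2
 c  0  1  2  2  3  3  3  3
 a  0  1  2  2  3  4  4  4
 a  0  1  2  2  3  4  4  4
 c  0  1  2  2  3  4  4  5
 a  0  1  2  2  3  4  4  5
 c  0  1  2  2  3  4  4  5
 c  0  1  2  2  3  4  4  5
 c  0  1  2  2  3  4  4  5

4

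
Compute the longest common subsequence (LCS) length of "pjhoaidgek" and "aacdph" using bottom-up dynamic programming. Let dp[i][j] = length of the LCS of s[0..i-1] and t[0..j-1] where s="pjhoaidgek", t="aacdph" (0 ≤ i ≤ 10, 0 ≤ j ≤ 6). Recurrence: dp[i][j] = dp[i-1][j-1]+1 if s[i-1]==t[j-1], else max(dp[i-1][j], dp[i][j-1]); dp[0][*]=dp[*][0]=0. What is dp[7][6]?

2

   ''  a  a  c  d  p  h
''  0  0  0  0  0  0  0
 p  0  0  0  0  0  1  1
 j  0  0  0  0  0  1  1
 h  0  0  0  0  0  1  2
 o  0  0  0  0  0  1  2
 a  0  1  1  1  1  1  2
 i  0  1  1  1  1  1  2
 d  0  1  1  1  2  2  2
 g  0  1  1  1  2  2  2
 e  0  1  1  1  2  2  2
 k  0  1  1  1  2  2  2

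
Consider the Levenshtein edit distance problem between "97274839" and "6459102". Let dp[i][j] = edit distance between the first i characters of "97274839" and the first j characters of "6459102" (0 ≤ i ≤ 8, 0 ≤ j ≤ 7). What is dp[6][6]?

   ''  6  4  5  9  1  0  2
''  0  1  2  3  4  5  6  7
 9  1  1  2  3  3  4  5  6
 7  2  2  2  3  4  4  5  6
 2  3  3  3  3  4  5  5  5
 7  4  4  4  4  4  5  6  6
 4  5  5  4  5  5  5  6  7
 8  6  6  5  5  6  6  6  7
 3  7  7  6  6  6  7  7  7
 9  8  8  7  7  6  7  8  8

6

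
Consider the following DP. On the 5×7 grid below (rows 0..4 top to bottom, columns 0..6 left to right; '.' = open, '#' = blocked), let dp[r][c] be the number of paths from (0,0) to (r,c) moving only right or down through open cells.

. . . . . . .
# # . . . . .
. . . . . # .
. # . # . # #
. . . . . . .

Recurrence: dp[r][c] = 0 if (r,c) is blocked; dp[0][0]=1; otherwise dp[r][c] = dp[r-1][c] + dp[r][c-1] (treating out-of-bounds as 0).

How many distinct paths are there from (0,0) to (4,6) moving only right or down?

r\c   0   1   2   3   4   5   6
  0   1   1   1   1   1   1   1
  1   0   0   1   2   3   4   5
  2   0   0   1   3   6   0   5
  3   0   0   1   0   6   0   0
  4   0   0   1   1   7   7   7

7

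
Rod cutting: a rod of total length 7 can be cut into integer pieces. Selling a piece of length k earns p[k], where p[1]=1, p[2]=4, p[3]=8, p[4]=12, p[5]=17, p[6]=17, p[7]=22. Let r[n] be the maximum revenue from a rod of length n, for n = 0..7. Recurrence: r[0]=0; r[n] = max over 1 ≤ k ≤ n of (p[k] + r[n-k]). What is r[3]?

   n    0    1    2    3    4    5    6    7
r[n]    0    1    4    8   12   17   18   22

8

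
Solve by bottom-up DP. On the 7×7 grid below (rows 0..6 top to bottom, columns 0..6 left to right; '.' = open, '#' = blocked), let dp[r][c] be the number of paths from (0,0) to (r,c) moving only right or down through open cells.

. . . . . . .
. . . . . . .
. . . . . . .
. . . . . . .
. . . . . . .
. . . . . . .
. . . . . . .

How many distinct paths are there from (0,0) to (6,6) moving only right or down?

924

r\c   0   1   2   3   4   5   6
  0   1   1   1   1   1   1   1
  1   1   2   3   4   5   6   7
  2   1   3   6  10  15  21  28
  3   1   4  10  20  35  56  84
  4   1   5  15  35  70 126 210
  5   1   6  21  56 126 252 462
  6   1   7  28  84 210 462 924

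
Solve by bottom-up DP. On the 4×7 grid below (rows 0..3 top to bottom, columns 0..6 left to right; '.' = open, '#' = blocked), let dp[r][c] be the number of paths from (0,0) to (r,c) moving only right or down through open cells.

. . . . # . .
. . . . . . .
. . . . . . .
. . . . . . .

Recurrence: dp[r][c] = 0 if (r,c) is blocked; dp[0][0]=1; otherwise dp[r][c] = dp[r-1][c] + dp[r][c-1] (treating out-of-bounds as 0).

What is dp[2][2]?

6

r\c   0   1   2   3   4   5   6
  0   1   1   1   1   0   0   0
  1   1   2   3   4   4   4   4
  2   1   3   6  10  14  18  22
  3   1   4  10  20  34  52  74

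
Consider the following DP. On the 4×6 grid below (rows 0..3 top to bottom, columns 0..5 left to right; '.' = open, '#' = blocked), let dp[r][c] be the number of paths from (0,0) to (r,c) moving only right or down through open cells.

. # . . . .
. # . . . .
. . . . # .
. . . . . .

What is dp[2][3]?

r\c   0   1   2   3   4   5
  0   1   0   0   0   0   0
  1   1   0   0   0   0   0
  2   1   1   1   1   0   0
  3   1   2   3   4   4   4

1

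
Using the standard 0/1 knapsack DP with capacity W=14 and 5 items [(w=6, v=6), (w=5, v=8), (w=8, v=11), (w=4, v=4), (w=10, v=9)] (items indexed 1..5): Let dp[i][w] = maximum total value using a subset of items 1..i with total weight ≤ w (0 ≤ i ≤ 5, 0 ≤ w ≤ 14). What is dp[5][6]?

i\w   0   1   2   3   4   5   6   7   8   9  10  11  12  13  14
  0   0   0   0   0   0   0   0   0   0   0   0   0   0   0   0
  1   0   0   0   0   0   0   6   6   6   6   6   6   6   6   6
  2   0   0   0   0   0   8   8   8   8   8   8  14  14  14  14
  3   0   0   0   0   0   8   8   8  11  11  11  14  14  19  19
  4   0   0   0   0   4   8   8   8  11  12  12  14  15  19  19
  5   0   0   0   0   4   8   8   8  11  12  12  14  15  19  19

8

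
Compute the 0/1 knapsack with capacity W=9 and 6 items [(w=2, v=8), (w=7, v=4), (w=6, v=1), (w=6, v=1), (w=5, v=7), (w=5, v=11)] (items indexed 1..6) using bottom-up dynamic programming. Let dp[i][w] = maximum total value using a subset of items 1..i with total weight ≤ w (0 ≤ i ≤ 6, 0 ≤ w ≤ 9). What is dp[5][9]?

i\w   0   1   2   3   4   5   6   7   8   9
  0   0   0   0   0   0   0   0   0   0   0
  1   0   0   8   8   8   8   8   8   8   8
  2   0   0   8   8   8   8   8   8   8  12
  3   0   0   8   8   8   8   8   8   9  12
  4   0   0   8   8   8   8   8   8   9  12
  5   0   0   8   8   8   8   8  15  15  15
  6   0   0   8   8   8  11  11  19  19  19

15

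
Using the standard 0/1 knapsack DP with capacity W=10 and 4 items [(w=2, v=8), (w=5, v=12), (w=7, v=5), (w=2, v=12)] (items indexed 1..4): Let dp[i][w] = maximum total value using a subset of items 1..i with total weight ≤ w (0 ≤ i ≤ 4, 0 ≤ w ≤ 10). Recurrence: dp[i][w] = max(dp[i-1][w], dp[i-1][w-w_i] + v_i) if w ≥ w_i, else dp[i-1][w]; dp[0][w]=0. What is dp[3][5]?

i\w   0   1   2   3   4   5   6   7   8   9  10
  0   0   0   0   0   0   0   0   0   0   0   0
  1   0   0   8   8   8   8   8   8   8   8   8
  2   0   0   8   8   8  12  12  20  20  20  20
  3   0   0   8   8   8  12  12  20  20  20  20
  4   0   0  12  12  20  20  20  24  24  32  32

12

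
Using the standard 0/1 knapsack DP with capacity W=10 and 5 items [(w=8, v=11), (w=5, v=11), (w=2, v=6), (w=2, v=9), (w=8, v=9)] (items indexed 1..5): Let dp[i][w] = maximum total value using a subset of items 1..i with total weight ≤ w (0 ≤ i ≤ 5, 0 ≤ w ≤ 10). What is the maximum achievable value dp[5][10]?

i\w   0   1   2   3   4   5   6   7   8   9  10
  0   0   0   0   0   0   0   0   0   0   0   0
  1   0   0   0   0   0   0   0   0  11  11  11
  2   0   0   0   0   0  11  11  11  11  11  11
  3   0   0   6   6   6  11  11  17  17  17  17
  4   0   0   9   9  15  15  15  20  20  26  26
  5   0   0   9   9  15  15  15  20  20  26  26

26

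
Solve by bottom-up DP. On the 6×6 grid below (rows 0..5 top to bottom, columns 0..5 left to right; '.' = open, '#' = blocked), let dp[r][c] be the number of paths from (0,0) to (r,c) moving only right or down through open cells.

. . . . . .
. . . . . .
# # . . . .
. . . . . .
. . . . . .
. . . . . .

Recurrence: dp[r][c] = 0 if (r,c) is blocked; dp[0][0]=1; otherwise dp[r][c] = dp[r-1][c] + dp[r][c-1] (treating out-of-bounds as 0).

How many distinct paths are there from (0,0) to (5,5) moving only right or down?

126

r\c   0   1   2   3   4   5
  0   1   1   1   1   1   1
  1   1   2   3   4   5   6
  2   0   0   3   7  12  18
  3   0   0   3  10  22  40
  4   0   0   3  13  35  75
  5   0   0   3  16  51 126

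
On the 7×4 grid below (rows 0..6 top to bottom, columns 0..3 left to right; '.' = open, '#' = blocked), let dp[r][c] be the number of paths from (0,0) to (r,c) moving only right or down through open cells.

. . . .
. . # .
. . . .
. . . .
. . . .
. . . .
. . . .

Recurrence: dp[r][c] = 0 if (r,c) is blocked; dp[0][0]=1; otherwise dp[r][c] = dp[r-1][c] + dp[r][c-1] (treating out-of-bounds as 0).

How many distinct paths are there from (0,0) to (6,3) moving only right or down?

66

r\c   0   1   2   3
  0   1   1   1   1
  1   1   2   0   1
  2   1   3   3   4
  3   1   4   7  11
  4   1   5  12  23
  5   1   6  18  41
  6   1   7  25  66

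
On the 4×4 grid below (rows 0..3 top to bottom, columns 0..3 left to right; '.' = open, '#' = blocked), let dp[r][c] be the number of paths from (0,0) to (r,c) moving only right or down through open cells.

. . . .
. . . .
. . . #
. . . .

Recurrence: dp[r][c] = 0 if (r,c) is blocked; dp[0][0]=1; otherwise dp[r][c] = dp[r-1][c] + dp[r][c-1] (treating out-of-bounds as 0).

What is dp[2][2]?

r\c   0   1   2   3
  0   1   1   1   1
  1   1   2   3   4
  2   1   3   6   0
  3   1   4  10  10

6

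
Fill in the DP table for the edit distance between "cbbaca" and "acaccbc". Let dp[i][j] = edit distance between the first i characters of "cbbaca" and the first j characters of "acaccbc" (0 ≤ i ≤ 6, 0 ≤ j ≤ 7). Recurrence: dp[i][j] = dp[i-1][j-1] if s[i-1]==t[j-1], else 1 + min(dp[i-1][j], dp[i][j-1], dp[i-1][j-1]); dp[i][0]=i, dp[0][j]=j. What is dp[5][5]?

   ''  a  c  a  c  c  b  c
''  0  1  2  3  4  5  6  7
 c  1  1  1  2  3  4  5  6
 b  2  2  2  2  3  4  4  5
 b  3  3  3  3  3  4  4  5
 a  4  3  4  3  4  4  5  5
 c  5  4  3  4  3  4  5  5
 a  6  5  4  3  4  4  5  6

4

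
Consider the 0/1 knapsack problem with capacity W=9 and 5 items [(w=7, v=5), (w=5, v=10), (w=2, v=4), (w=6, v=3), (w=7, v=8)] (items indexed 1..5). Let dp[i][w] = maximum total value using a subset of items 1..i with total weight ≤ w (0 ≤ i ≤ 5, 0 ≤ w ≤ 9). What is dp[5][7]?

14

i\w   0   1   2   3   4   5   6   7   8   9
  0   0   0   0   0   0   0   0   0   0   0
  1   0   0   0   0   0   0   0   5   5   5
  2   0   0   0   0   0  10  10  10  10  10
  3   0   0   4   4   4  10  10  14  14  14
  4   0   0   4   4   4  10  10  14  14  14
  5   0   0   4   4   4  10  10  14  14  14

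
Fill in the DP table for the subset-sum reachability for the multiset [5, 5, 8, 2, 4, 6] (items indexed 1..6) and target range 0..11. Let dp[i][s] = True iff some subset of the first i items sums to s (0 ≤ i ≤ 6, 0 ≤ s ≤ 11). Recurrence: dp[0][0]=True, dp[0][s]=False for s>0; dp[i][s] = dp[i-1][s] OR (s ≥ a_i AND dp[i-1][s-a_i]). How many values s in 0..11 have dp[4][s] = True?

i\s   0   1   2   3   4   5   6   7   8   9  10  11
  0   T   F   F   F   F   F   F   F   F   F   F   F
  1   T   F   F   F   F   T   F   F   F   F   F   F
  2   T   F   F   F   F   T   F   F   F   F   T   F
  3   T   F   F   F   F   T   F   F   T   F   T   F
  4   T   F   T   F   F   T   F   T   T   F   T   F
  5   T   F   T   F   T   T   T   T   T   T   T   T
  6   T   F   T   F   T   T   T   T   T   T   T   T

6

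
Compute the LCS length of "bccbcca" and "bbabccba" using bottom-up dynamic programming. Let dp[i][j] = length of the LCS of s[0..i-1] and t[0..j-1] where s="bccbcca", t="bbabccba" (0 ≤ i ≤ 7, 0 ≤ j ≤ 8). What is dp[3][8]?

   ''  b  b  a  b  c  c  b  a
''  0  0  0  0  0  0  0  0  0
 b  0  1  1  1  1  1  1  1  1
 c  0  1  1  1  1  2  2  2  2
 c  0  1  1  1  1  2  3  3  3
 b  0  1  2  2  2  2  3  4  4
 c  0  1  2  2  2  3  3  4  4
 c  0  1  2  2  2  3  4  4  4
 a  0  1  2  3  3  3  4  4  5

3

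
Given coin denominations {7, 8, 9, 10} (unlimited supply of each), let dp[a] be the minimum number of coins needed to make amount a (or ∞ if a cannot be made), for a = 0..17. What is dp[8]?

 a  0  1  2  3  4  5  6  7  8  9 10 11 12 13 14 15 16 17
dp  0  -  -  -  -  -  -  1  1  1  1  -  -  -  2  2  2  2
(- denotes ∞ / unreachable)

1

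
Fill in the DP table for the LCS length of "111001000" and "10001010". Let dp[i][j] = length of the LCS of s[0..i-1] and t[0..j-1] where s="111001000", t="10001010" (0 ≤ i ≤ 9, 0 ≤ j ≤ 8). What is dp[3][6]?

2

   ''  1  0  0  0  1  0  1  0
''  0  0  0  0  0  0  0  0  0
 1  0  1  1  1  1  1  1  1  1
 1  0  1  1  1  1  2  2  2  2
 1  0  1  1  1  1  2  2  3  3
 0  0  1  2  2  2  2  3  3  4
 0  0  1  2  3  3  3  3  3  4
 1  0  1  2  3  3  4  4  4  4
 0  0  1  2  3  4  4  5  5  5
 0  0  1  2  3  4  4  5  5  6
 0  0  1  2  3  4  4  5  5  6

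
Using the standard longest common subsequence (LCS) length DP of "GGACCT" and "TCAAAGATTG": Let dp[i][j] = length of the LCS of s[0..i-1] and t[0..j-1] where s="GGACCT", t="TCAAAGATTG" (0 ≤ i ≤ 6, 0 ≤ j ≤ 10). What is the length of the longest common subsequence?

   ''  T  C  A  A  A  G  A  T  T  G
''  0  0  0  0  0  0  0  0  0  0  0
 G  0  0  0  0  0  0  1  1  1  1  1
 G  0  0  0  0  0  0  1  1  1  1  2
 A  0  0  0  1  1  1  1  2  2  2  2
 C  0  0  1  1  1  1  1  2  2  2  2
 C  0  0  1  1  1  1  1  2  2  2  2
 T  0  1  1  1  1  1  1  2  3  3  3

3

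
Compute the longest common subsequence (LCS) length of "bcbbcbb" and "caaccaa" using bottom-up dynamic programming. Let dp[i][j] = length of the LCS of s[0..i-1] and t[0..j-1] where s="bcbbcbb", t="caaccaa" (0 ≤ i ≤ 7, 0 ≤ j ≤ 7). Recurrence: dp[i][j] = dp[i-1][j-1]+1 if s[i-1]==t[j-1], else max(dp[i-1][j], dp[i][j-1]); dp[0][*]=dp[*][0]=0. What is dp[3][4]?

   ''  c  a  a  c  c  a  a
''  0  0  0  0  0  0  0  0
 b  0  0  0  0  0  0  0  0
 c  0  1  1  1  1  1  1  1
 b  0  1  1  1  1  1  1  1
 b  0  1  1  1  1  1  1  1
 c  0  1  1  1  2  2  2  2
 b  0  1  1  1  2  2  2  2
 b  0  1  1  1  2  2  2  2

1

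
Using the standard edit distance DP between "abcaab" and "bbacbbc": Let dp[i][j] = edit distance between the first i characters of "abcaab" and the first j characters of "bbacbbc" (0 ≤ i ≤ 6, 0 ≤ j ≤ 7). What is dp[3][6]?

   ''  b  b  a  c  b  b  c
''  0  1  2  3  4  5  6  7
 a  1  1  2  2  3  4  5  6
 b  2  1  1  2  3  3  4  5
 c  3  2  2  2  2  3  4  4
 a  4  3  3  2  3  3  4  5
 a  5  4  4  3  3  4  4  5
 b  6  5  4  4  4  3  4  5

4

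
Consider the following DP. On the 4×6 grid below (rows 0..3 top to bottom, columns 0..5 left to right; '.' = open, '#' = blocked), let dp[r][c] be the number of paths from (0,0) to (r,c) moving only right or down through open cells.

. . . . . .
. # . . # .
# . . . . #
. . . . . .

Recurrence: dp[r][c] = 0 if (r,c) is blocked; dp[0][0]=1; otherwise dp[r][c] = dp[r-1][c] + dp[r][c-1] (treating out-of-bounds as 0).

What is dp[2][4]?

r\c   0   1   2   3   4   5
  0   1   1   1   1   1   1
  1   1   0   1   2   0   1
  2   0   0   1   3   3   0
  3   0   0   1   4   7   7

3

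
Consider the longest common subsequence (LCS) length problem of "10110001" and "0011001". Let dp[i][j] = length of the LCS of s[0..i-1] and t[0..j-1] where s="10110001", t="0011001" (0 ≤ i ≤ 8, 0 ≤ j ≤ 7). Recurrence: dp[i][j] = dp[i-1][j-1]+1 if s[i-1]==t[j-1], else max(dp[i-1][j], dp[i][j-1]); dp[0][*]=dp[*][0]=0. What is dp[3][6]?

   ''  0  0  1  1  0  0  1
''  0  0  0  0  0  0  0  0
 1  0  0  0  1  1  1  1  1
 0  0  1  1  1  1  2  2  2
 1  0  1  1  2  2  2  2  3
 1  0  1  1  2  3  3  3  3
 0  0  1  2  2  3  4  4  4
 0  0  1  2  2  3  4  5  5
 0  0  1  2  2  3  4  5  5
 1  0  1  2  3  3  4  5  6

2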